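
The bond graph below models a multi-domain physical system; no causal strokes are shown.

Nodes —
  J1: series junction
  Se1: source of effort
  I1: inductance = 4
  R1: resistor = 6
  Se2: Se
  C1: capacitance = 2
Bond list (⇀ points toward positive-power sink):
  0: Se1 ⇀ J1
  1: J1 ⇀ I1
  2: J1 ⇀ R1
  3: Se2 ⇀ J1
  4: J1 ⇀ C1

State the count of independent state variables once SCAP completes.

2  (C1, I1 all integral)

#0 →J1  (Se1 fixes effort; stroke away)
#3 →J1  (source Se2 imposes e)
#1 →I1  (I1 outputs flow p/I1)
#2 →J1  (J1: bond 1 brought flow, rest push out)
#4 →J1  (common-f at J1 fixed by 1)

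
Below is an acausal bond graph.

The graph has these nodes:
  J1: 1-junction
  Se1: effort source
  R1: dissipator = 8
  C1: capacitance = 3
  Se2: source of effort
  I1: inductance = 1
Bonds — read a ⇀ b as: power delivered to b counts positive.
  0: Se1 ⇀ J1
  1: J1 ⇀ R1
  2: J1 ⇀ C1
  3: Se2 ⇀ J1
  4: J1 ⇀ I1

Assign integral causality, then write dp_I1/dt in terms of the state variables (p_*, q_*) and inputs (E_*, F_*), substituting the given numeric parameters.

dp_I1/dt = E_Se1 + E_Se2 - 8*p_I1 - q_C1/3

β0 stroke→J1  (Se1 (Se) sets effort on bond)
β3 stroke→J1  (Se2 fixes effort; stroke away)
β2 stroke→J1  (C1 integral (e out))
β4 stroke→I1  (prefer integral on I1)
β1 stroke→J1  (J1 flow already set via bond 4)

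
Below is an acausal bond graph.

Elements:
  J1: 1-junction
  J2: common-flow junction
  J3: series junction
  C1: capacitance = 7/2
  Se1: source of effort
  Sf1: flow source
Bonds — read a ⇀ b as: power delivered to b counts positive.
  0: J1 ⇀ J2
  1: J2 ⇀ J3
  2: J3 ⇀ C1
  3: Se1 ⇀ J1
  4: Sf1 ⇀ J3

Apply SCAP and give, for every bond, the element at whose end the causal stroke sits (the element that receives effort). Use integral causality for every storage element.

β3 stroke→J1  (Se1: effort source, stroke at far end)
β4 stroke→Sf1  (Sf1: flow source, stroke at near end)
β0 stroke→J2  (closing 1-jn rule on J1)
β1 stroke→J3  (J2 needs exactly one f-in)
β2 stroke→J3  (1-jn J3 has f-setter on 4)

b0 →J2
b1 →J3
b2 →J3
b3 →J1
b4 →Sf1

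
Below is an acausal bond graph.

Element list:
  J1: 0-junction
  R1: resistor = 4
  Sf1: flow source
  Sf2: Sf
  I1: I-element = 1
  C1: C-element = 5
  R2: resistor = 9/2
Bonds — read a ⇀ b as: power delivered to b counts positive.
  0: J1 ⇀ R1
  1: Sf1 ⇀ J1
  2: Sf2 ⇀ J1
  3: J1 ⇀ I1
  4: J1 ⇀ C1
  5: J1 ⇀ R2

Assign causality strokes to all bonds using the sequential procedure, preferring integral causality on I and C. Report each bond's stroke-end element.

β0 |R1
β1 |Sf1
β2 |Sf2
β3 |I1
β4 |J1
β5 |R2

b1 stroke at Sf1  (Sf1 (Sf) sets flow on bond)
b2 stroke at Sf2  (Sf2 (Sf) sets flow on bond)
b3 stroke at I1  (I1: I, integral causality)
b4 stroke at J1  (C1 outputs effort q/C1)
b0 stroke at R1  (0-jn J1 has e-setter on 4)
b5 stroke at R2  (J1: bond 4 brought effort, rest push out)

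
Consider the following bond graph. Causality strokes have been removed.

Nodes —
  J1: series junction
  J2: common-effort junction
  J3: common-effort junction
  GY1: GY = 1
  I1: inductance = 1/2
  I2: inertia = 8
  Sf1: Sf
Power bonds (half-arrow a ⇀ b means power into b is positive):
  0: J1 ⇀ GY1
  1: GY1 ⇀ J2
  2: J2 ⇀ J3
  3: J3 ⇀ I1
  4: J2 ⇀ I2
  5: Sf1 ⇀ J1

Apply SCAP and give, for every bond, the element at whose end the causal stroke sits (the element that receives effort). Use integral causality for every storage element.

bond 5 stroke→Sf1  (Sf1 fixes flow; stroke at Sf1)
bond 0 stroke→J1  (common-f at J1 fixed by 5)
bond 1 stroke→J2  (through GY1, causality inverts; strokes same side of GY1)
bond 2 stroke→J3  (J2 effort already set via bond 1)
bond 4 stroke→I2  (common-e at J2 fixed by 1)
bond 3 stroke→I1  (J3: bond 2 brought effort, rest push out)

#0 stroke at J1
#1 stroke at J2
#2 stroke at J3
#3 stroke at I1
#4 stroke at I2
#5 stroke at Sf1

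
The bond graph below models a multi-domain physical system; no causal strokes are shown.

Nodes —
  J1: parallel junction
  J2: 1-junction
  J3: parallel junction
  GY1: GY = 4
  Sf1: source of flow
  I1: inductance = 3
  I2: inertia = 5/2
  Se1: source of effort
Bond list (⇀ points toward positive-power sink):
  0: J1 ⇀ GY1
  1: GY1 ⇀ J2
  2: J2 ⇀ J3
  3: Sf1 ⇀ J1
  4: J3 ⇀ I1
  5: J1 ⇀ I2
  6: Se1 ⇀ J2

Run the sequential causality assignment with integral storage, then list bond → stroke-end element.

β0 stroke→J1
β1 stroke→J2
β2 stroke→J3
β3 stroke→Sf1
β4 stroke→I1
β5 stroke→I2
β6 stroke→J2

bond 3 stroke at Sf1  (Sf1 fixes flow; stroke at Sf1)
bond 6 stroke at J2  (Se1: effort source, stroke at far end)
bond 4 stroke at I1  (I1 outputs flow p/I1)
bond 2 stroke at J3  (J3: last free bond brings effort in)
bond 1 stroke at J2  (J2 flow already set via bond 2)
bond 0 stroke at J1  (GY1: gyrator matches bond 1)
bond 5 stroke at I2  (J1: bond 0 brought effort, rest push out)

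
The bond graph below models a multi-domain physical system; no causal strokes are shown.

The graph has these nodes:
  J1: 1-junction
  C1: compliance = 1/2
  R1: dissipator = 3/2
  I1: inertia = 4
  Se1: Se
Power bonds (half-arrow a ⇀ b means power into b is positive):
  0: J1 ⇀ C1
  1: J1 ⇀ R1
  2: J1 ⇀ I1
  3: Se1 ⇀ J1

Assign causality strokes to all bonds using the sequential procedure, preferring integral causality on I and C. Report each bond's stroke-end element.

β0 |J1
β1 |J1
β2 |I1
β3 |J1

#3 |J1  (Se1 fixes effort; stroke away)
#0 |J1  (C1 outputs effort q/C1)
#2 |I1  (I1 integral (f out))
#1 |J1  (J1 flow already set via bond 2)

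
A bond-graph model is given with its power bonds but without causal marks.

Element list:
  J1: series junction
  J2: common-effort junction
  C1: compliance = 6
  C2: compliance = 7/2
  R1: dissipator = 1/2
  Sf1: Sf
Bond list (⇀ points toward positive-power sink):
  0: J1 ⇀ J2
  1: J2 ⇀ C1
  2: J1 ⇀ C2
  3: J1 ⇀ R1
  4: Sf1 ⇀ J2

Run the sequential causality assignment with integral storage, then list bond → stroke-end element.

β0 stroke at J1
β1 stroke at J2
β2 stroke at J1
β3 stroke at R1
β4 stroke at Sf1

bond 4 |Sf1  (Sf1 (Sf) sets flow on bond)
bond 1 |J2  (C1 outputs effort q/C1)
bond 0 |J1  (0-jn J2 has e-setter on 1)
bond 2 |J1  (prefer integral on C2)
bond 3 |R1  (closing 1-jn rule on J1)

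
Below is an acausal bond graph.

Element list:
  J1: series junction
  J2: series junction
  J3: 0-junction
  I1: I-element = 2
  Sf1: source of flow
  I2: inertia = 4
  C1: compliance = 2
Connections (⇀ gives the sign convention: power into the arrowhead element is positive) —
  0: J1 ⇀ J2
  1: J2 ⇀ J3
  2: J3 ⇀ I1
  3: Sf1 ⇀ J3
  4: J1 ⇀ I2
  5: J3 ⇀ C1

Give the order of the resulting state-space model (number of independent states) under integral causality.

β3 stroke at Sf1  (source Sf1 imposes f)
β2 stroke at I1  (I1 outputs flow p/I1)
β4 stroke at I2  (I2 outputs flow p/I2)
β0 stroke at J1  (J1 flow already set via bond 4)
β1 stroke at J2  (J2: bond 0 brought flow, rest push out)
β5 stroke at J3  (only one effort-in slot at J3)

3  (C1, I1, I2 all integral)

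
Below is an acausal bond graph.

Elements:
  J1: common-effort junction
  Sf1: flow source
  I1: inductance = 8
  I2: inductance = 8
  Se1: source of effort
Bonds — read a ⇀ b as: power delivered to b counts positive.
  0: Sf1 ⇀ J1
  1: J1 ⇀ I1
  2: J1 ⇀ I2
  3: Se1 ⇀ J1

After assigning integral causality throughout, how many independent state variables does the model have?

β0 stroke→Sf1  (Sf1 fixes flow; stroke at Sf1)
β3 stroke→J1  (Se1: effort source, stroke at far end)
β1 stroke→I1  (common-e at J1 fixed by 3)
β2 stroke→I2  (0-jn J1 has e-setter on 3)

2  (I1, I2 all integral)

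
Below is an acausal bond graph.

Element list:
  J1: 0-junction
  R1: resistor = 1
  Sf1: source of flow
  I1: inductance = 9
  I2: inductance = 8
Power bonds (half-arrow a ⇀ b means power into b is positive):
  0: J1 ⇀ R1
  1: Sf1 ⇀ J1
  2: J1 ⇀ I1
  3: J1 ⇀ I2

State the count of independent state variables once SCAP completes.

2  (I1, I2 all integral)

b1 |Sf1  (source Sf1 imposes f)
b2 |I1  (prefer integral on I1)
b3 |I2  (I2 integral (f out))
b0 |J1  (J1 needs exactly one e-in)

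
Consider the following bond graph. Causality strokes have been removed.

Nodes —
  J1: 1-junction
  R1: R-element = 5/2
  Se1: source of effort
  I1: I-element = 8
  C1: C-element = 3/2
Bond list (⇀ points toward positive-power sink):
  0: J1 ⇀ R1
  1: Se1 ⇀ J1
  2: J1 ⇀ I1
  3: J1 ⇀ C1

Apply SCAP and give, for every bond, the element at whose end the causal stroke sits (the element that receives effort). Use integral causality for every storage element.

β1 stroke at J1  (Se1 fixes effort; stroke away)
β2 stroke at I1  (I1: I, integral causality)
β0 stroke at J1  (1-jn J1 has f-setter on 2)
β3 stroke at J1  (J1: bond 2 brought flow, rest push out)

β0 |J1
β1 |J1
β2 |I1
β3 |J1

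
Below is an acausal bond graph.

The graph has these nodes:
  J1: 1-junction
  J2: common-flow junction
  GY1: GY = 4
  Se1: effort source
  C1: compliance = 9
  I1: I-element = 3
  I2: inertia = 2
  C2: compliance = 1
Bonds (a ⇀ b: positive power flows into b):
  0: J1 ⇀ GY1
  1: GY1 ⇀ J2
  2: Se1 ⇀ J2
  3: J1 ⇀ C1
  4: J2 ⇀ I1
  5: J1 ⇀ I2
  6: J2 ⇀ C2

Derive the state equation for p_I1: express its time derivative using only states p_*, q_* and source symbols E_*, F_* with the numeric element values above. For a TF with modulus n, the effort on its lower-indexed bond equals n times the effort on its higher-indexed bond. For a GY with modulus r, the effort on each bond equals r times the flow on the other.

b2 stroke at J2  (Se1 fixes effort; stroke away)
b3 stroke at J1  (C1 integral (e out))
b4 stroke at I1  (prefer integral on I1)
b1 stroke at J2  (common-f at J2 fixed by 4)
b6 stroke at J2  (1-jn J2 has f-setter on 4)
b0 stroke at J1  (GY1 both-in/both-out from 1)
b5 stroke at I2  (only one flow-in slot at J1)

dp_I1/dt = E_Se1 + 2*p_I2 - q_C2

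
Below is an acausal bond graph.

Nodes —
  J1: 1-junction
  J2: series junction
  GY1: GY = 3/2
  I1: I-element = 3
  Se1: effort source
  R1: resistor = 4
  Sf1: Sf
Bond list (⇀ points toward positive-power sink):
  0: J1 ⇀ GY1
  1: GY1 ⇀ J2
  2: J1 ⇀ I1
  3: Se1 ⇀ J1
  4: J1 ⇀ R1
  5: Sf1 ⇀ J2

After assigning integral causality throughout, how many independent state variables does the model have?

1  (I1 all integral)

β3 stroke→J1  (Se1 fixes effort; stroke away)
β5 stroke→Sf1  (Sf1 fixes flow; stroke at Sf1)
β1 stroke→J2  (1-jn J2 has f-setter on 5)
β0 stroke→J1  (GY GY1: same side as bond 1)
β2 stroke→I1  (I1: I, integral causality)
β4 stroke→J1  (1-jn J1 has f-setter on 2)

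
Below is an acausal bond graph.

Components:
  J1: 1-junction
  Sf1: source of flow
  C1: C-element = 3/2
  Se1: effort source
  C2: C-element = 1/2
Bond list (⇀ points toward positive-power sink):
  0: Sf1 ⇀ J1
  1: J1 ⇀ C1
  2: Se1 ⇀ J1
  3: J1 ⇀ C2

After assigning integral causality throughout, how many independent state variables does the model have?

2  (C1, C2 all integral)

bond 0 stroke→Sf1  (Sf1 fixes flow; stroke at Sf1)
bond 2 stroke→J1  (Se1 fixes effort; stroke away)
bond 1 stroke→J1  (common-f at J1 fixed by 0)
bond 3 stroke→J1  (J1 flow already set via bond 0)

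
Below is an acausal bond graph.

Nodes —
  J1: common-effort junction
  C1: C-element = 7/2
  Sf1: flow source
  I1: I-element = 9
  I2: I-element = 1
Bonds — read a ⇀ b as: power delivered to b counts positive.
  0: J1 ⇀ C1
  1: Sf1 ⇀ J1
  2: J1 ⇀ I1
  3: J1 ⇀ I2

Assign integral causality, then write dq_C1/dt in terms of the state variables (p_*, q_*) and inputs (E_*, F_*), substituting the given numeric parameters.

#1 stroke→Sf1  (Sf1: flow source, stroke at near end)
#0 stroke→J1  (C1 outputs effort q/C1)
#2 stroke→I1  (common-e at J1 fixed by 0)
#3 stroke→I2  (common-e at J1 fixed by 0)

dq_C1/dt = F_Sf1 - p_I1/9 - p_I2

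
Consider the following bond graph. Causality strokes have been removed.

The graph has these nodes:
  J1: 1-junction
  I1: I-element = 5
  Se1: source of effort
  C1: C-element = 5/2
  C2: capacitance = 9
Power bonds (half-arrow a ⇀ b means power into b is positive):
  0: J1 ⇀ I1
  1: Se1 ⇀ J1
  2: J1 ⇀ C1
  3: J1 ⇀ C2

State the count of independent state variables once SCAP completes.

3  (C1, C2, I1 all integral)

b1 stroke→J1  (Se1 (Se) sets effort on bond)
b0 stroke→I1  (I1 integral (f out))
b2 stroke→J1  (1-jn J1 has f-setter on 0)
b3 stroke→J1  (1-jn J1 has f-setter on 0)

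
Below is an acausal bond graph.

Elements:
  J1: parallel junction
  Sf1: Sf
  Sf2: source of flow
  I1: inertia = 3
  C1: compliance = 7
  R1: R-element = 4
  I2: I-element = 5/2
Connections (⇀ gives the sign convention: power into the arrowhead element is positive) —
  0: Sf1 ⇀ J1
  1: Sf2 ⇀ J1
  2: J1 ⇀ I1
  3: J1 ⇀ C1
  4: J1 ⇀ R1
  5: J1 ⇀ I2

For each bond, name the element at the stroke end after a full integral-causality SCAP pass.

bond 0 |Sf1
bond 1 |Sf2
bond 2 |I1
bond 3 |J1
bond 4 |R1
bond 5 |I2

#0 stroke at Sf1  (Sf1 (Sf) sets flow on bond)
#1 stroke at Sf2  (Sf2 fixes flow; stroke at Sf2)
#2 stroke at I1  (I1 outputs flow p/I1)
#3 stroke at J1  (C1: C, integral causality)
#4 stroke at R1  (common-e at J1 fixed by 3)
#5 stroke at I2  (common-e at J1 fixed by 3)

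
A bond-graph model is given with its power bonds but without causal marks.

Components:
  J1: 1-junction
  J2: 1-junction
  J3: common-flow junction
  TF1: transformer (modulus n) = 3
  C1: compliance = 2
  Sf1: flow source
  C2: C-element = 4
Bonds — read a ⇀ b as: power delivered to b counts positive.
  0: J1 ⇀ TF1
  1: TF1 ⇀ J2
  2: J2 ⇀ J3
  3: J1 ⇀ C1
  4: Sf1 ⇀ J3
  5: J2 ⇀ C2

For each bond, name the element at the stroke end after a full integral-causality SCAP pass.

b4 |Sf1  (Sf1: flow source, stroke at near end)
b2 |J3  (J3 flow already set via bond 4)
b1 |J2  (1-jn J2 has f-setter on 2)
b5 |J2  (1-jn J2 has f-setter on 2)
b0 |TF1  (TF TF1: opposite of bond 1)
b3 |J1  (1-jn J1 has f-setter on 0)

#0 stroke→TF1
#1 stroke→J2
#2 stroke→J3
#3 stroke→J1
#4 stroke→Sf1
#5 stroke→J2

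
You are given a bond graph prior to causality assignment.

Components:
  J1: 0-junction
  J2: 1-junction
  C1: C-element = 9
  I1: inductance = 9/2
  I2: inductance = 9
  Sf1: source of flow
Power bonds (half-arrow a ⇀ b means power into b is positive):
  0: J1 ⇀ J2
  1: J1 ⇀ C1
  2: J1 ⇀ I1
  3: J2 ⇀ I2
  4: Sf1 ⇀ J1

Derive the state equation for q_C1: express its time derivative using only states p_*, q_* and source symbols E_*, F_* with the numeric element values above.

β4 stroke at Sf1  (Sf1: flow source, stroke at near end)
β1 stroke at J1  (C1 integral (e out))
β0 stroke at J2  (0-jn J1 has e-setter on 1)
β2 stroke at I1  (J1: bond 1 brought effort, rest push out)
β3 stroke at I2  (only one flow-in slot at J2)

dq_C1/dt = F_Sf1 - 2*p_I1/9 - p_I2/9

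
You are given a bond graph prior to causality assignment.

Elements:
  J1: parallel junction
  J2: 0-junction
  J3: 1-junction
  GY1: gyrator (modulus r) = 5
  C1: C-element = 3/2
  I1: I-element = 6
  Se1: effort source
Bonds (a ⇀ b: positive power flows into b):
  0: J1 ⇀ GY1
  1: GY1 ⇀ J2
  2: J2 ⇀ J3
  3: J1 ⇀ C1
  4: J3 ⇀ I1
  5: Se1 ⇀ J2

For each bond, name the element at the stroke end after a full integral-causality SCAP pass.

β5 stroke at J2  (Se1: effort source, stroke at far end)
β1 stroke at GY1  (common-e at J2 fixed by 5)
β2 stroke at J3  (J2 effort already set via bond 5)
β4 stroke at I1  (only one flow-in slot at J3)
β0 stroke at GY1  (GY1: gyrator matches bond 1)
β3 stroke at J1  (J1: last free bond brings effort in)

#0 stroke→GY1
#1 stroke→GY1
#2 stroke→J3
#3 stroke→J1
#4 stroke→I1
#5 stroke→J2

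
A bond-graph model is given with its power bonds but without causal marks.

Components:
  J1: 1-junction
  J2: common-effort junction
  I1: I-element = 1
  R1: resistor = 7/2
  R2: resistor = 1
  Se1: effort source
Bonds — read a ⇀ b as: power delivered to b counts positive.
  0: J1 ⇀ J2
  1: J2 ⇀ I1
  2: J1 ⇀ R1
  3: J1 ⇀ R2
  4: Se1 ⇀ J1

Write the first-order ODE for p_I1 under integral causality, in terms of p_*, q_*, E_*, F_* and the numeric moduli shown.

dp_I1/dt = E_Se1 - 9*p_I1/2

bond 4 stroke at J1  (source Se1 imposes e)
bond 1 stroke at I1  (I1: I, integral causality)
bond 0 stroke at J2  (only one effort-in slot at J2)
bond 2 stroke at J1  (J1 flow already set via bond 0)
bond 3 stroke at J1  (J1: bond 0 brought flow, rest push out)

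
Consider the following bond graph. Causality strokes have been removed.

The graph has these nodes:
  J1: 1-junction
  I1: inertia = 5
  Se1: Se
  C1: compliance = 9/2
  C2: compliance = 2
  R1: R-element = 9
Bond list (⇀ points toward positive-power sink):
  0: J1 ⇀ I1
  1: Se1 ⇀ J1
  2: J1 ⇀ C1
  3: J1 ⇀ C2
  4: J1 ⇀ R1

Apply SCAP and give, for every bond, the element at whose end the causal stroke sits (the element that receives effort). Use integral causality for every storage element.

#0 →I1
#1 →J1
#2 →J1
#3 →J1
#4 →J1

bond 1 |J1  (Se1 (Se) sets effort on bond)
bond 0 |I1  (I1 integral (f out))
bond 2 |J1  (1-jn J1 has f-setter on 0)
bond 3 |J1  (J1 flow already set via bond 0)
bond 4 |J1  (common-f at J1 fixed by 0)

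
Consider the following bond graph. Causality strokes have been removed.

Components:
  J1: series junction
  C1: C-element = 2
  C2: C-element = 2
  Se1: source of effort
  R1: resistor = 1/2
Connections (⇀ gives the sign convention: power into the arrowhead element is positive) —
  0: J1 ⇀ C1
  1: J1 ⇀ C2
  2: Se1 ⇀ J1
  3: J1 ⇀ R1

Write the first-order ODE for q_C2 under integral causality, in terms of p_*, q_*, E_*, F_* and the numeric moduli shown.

b2 stroke at J1  (Se1 fixes effort; stroke away)
b0 stroke at J1  (prefer integral on C1)
b1 stroke at J1  (C2: C, integral causality)
b3 stroke at R1  (only one flow-in slot at J1)

dq_C2/dt = 2*E_Se1 - q_C1 - q_C2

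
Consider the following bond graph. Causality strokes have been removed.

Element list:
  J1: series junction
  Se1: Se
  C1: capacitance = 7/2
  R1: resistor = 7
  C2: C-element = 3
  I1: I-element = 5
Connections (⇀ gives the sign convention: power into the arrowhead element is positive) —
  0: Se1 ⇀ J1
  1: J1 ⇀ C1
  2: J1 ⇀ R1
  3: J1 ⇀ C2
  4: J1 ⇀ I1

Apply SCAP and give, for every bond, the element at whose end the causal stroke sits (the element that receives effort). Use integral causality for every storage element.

b0 |J1
b1 |J1
b2 |J1
b3 |J1
b4 |I1

#0 →J1  (Se1 fixes effort; stroke away)
#1 →J1  (C1 integral (e out))
#3 →J1  (prefer integral on C2)
#4 →I1  (I1 outputs flow p/I1)
#2 →J1  (common-f at J1 fixed by 4)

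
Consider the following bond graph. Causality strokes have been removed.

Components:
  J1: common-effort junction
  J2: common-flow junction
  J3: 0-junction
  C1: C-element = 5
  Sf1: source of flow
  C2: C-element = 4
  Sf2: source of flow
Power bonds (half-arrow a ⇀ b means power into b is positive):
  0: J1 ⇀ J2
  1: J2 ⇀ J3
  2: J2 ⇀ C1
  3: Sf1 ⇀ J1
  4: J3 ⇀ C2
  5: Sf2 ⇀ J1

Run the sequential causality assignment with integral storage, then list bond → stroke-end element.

bond 3 |Sf1  (source Sf1 imposes f)
bond 5 |Sf2  (source Sf2 imposes f)
bond 0 |J1  (only one effort-in slot at J1)
bond 1 |J2  (common-f at J2 fixed by 0)
bond 2 |J2  (J2 flow already set via bond 0)
bond 4 |J3  (only one effort-in slot at J3)

#0 stroke at J1
#1 stroke at J2
#2 stroke at J2
#3 stroke at Sf1
#4 stroke at J3
#5 stroke at Sf2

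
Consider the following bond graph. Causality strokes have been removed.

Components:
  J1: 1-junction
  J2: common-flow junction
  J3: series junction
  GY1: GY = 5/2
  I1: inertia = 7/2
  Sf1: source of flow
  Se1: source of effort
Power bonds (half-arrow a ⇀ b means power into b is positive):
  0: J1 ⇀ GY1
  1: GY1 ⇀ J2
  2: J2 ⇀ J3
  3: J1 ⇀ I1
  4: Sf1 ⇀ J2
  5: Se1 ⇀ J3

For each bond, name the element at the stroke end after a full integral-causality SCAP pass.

b4 →Sf1  (source Sf1 imposes f)
b5 →J3  (Se1 fixes effort; stroke away)
b1 →J2  (J2: bond 4 brought flow, rest push out)
b2 →J2  (J2: bond 4 brought flow, rest push out)
b0 →J1  (GY1: gyrator matches bond 1)
b3 →I1  (only one flow-in slot at J1)

β0 stroke at J1
β1 stroke at J2
β2 stroke at J2
β3 stroke at I1
β4 stroke at Sf1
β5 stroke at J3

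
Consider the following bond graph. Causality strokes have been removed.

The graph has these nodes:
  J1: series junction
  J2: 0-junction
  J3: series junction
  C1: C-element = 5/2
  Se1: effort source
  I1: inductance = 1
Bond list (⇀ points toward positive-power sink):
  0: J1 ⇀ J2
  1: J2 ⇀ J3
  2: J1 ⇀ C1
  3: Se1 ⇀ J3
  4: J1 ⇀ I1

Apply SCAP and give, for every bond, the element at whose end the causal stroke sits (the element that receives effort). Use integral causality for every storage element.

#3 stroke→J3  (Se1 fixes effort; stroke away)
#1 stroke→J2  (J3 needs exactly one f-in)
#0 stroke→J1  (J2 effort already set via bond 1)
#2 stroke→J1  (C1 integral (e out))
#4 stroke→I1  (closing 1-jn rule on J1)

bond 0 stroke→J1
bond 1 stroke→J2
bond 2 stroke→J1
bond 3 stroke→J3
bond 4 stroke→I1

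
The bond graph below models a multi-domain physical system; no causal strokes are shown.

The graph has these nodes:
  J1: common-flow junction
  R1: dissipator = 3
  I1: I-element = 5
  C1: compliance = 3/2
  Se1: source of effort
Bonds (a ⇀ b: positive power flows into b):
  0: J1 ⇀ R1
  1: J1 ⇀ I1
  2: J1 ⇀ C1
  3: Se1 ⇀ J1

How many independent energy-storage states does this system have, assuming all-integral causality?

β3 |J1  (Se1: effort source, stroke at far end)
β1 |I1  (I1: I, integral causality)
β0 |J1  (1-jn J1 has f-setter on 1)
β2 |J1  (1-jn J1 has f-setter on 1)

2  (C1, I1 all integral)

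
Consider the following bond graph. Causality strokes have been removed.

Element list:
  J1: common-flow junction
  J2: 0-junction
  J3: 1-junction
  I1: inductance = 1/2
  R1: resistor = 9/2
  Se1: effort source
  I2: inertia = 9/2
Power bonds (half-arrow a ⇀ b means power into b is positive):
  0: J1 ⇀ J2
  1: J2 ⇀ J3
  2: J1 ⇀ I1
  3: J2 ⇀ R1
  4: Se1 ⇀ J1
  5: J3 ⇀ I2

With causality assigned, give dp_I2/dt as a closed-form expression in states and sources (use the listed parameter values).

dp_I2/dt = 9*p_I1 - p_I2

β4 stroke at J1  (Se1 fixes effort; stroke away)
β2 stroke at I1  (I1: I, integral causality)
β0 stroke at J1  (J1: bond 2 brought flow, rest push out)
β5 stroke at I2  (I2: I, integral causality)
β1 stroke at J3  (J3 flow already set via bond 5)
β3 stroke at J2  (closing 0-jn rule on J2)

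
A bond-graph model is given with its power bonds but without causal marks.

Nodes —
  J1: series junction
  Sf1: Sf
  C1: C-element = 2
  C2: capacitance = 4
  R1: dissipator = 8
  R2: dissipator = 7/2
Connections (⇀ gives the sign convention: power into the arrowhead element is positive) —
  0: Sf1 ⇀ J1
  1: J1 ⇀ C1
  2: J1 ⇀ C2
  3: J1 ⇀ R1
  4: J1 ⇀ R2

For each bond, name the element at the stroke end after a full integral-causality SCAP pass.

bond 0 stroke→Sf1  (Sf1 (Sf) sets flow on bond)
bond 1 stroke→J1  (1-jn J1 has f-setter on 0)
bond 2 stroke→J1  (J1 flow already set via bond 0)
bond 3 stroke→J1  (J1 flow already set via bond 0)
bond 4 stroke→J1  (common-f at J1 fixed by 0)

b0 stroke→Sf1
b1 stroke→J1
b2 stroke→J1
b3 stroke→J1
b4 stroke→J1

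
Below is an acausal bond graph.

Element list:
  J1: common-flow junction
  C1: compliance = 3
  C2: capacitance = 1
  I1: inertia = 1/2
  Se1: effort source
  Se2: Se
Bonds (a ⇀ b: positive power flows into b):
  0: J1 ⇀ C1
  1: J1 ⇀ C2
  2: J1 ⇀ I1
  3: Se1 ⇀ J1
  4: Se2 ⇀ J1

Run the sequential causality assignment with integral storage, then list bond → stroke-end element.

bond 0 →J1
bond 1 →J1
bond 2 →I1
bond 3 →J1
bond 4 →J1

β3 →J1  (source Se1 imposes e)
β4 →J1  (Se2 (Se) sets effort on bond)
β0 →J1  (C1 integral (e out))
β1 →J1  (C2 integral (e out))
β2 →I1  (J1 needs exactly one f-in)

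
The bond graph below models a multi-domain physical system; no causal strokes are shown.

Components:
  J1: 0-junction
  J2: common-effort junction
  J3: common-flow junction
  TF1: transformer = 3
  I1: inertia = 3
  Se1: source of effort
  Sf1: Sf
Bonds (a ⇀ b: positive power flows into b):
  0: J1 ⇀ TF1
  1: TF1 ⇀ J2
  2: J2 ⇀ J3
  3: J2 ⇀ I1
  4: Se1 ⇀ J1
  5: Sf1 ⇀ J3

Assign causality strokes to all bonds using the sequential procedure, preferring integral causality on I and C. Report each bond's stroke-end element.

β4 |J1  (Se1: effort source, stroke at far end)
β5 |Sf1  (Sf1 (Sf) sets flow on bond)
β0 |TF1  (J1 effort already set via bond 4)
β2 |J3  (J3 flow already set via bond 5)
β1 |J2  (TF1 one-in-one-out from 0)
β3 |I1  (J2 effort already set via bond 1)

#0 stroke→TF1
#1 stroke→J2
#2 stroke→J3
#3 stroke→I1
#4 stroke→J1
#5 stroke→Sf1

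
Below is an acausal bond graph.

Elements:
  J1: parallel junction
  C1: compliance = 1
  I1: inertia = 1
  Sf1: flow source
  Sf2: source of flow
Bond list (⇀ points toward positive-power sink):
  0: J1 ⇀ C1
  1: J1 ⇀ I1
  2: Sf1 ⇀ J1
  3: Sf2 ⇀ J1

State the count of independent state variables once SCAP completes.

b2 →Sf1  (Sf1: flow source, stroke at near end)
b3 →Sf2  (Sf2 (Sf) sets flow on bond)
b0 →J1  (C1 outputs effort q/C1)
b1 →I1  (common-e at J1 fixed by 0)

2  (C1, I1 all integral)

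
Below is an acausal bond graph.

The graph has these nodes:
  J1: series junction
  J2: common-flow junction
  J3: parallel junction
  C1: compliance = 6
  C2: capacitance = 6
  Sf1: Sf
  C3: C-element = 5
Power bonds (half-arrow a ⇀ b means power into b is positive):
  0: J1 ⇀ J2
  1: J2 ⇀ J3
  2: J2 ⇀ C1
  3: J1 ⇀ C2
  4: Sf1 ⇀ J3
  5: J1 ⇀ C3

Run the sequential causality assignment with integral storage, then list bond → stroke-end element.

β4 →Sf1  (source Sf1 imposes f)
β1 →J3  (only one effort-in slot at J3)
β0 →J2  (common-f at J2 fixed by 1)
β2 →J2  (common-f at J2 fixed by 1)
β3 →J1  (common-f at J1 fixed by 0)
β5 →J1  (J1 flow already set via bond 0)

b0 |J2
b1 |J3
b2 |J2
b3 |J1
b4 |Sf1
b5 |J1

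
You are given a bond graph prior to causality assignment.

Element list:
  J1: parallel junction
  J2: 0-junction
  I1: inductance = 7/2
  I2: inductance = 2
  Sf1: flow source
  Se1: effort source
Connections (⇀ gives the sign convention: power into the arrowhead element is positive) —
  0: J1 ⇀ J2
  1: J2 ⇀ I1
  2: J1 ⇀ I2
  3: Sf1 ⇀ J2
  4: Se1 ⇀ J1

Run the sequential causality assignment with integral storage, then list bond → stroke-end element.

β3 stroke→Sf1  (Sf1 (Sf) sets flow on bond)
β4 stroke→J1  (source Se1 imposes e)
β0 stroke→J2  (J1 effort already set via bond 4)
β2 stroke→I2  (J1: bond 4 brought effort, rest push out)
β1 stroke→I1  (J2 effort already set via bond 0)

bond 0 →J2
bond 1 →I1
bond 2 →I2
bond 3 →Sf1
bond 4 →J1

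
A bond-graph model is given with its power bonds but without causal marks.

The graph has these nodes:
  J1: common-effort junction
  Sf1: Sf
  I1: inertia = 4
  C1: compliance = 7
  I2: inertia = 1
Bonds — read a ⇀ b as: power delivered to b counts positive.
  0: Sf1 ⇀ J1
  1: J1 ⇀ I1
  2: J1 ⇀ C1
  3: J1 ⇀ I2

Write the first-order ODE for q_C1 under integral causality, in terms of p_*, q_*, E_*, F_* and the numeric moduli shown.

dq_C1/dt = F_Sf1 - p_I1/4 - p_I2

bond 0 |Sf1  (source Sf1 imposes f)
bond 1 |I1  (prefer integral on I1)
bond 2 |J1  (prefer integral on C1)
bond 3 |I2  (J1: bond 2 brought effort, rest push out)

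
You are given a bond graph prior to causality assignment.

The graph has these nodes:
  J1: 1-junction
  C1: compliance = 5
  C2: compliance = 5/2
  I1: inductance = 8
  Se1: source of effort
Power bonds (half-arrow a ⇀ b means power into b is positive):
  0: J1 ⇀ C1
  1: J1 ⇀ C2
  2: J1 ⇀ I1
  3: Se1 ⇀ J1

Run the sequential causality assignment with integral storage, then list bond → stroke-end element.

#0 stroke at J1
#1 stroke at J1
#2 stroke at I1
#3 stroke at J1

#3 stroke at J1  (Se1: effort source, stroke at far end)
#0 stroke at J1  (prefer integral on C1)
#1 stroke at J1  (prefer integral on C2)
#2 stroke at I1  (only one flow-in slot at J1)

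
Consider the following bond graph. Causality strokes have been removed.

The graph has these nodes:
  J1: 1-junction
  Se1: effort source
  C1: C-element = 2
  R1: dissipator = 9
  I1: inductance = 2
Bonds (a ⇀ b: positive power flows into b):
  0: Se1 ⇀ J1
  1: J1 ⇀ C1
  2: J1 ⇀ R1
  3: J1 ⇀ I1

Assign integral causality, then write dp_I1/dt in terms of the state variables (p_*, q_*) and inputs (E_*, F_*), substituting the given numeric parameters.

β0 |J1  (Se1 (Se) sets effort on bond)
β1 |J1  (C1 outputs effort q/C1)
β3 |I1  (I1 integral (f out))
β2 |J1  (1-jn J1 has f-setter on 3)

dp_I1/dt = E_Se1 - 9*p_I1/2 - q_C1/2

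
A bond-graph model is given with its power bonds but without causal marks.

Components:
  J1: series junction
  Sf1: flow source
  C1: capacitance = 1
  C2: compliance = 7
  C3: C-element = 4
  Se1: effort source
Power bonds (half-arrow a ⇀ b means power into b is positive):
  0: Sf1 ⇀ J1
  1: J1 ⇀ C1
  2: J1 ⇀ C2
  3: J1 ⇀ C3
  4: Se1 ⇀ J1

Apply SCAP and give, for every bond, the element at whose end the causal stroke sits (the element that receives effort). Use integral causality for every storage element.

bond 0 stroke at Sf1  (Sf1 (Sf) sets flow on bond)
bond 4 stroke at J1  (source Se1 imposes e)
bond 1 stroke at J1  (J1: bond 0 brought flow, rest push out)
bond 2 stroke at J1  (common-f at J1 fixed by 0)
bond 3 stroke at J1  (1-jn J1 has f-setter on 0)

#0 |Sf1
#1 |J1
#2 |J1
#3 |J1
#4 |J1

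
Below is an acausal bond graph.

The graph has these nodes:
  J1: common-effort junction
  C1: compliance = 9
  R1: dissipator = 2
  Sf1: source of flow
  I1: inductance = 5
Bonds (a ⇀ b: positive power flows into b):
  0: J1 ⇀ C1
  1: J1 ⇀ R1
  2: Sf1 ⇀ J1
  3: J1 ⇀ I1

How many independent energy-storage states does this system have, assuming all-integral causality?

#2 →Sf1  (Sf1: flow source, stroke at near end)
#0 →J1  (prefer integral on C1)
#1 →R1  (0-jn J1 has e-setter on 0)
#3 →I1  (common-e at J1 fixed by 0)

2  (C1, I1 all integral)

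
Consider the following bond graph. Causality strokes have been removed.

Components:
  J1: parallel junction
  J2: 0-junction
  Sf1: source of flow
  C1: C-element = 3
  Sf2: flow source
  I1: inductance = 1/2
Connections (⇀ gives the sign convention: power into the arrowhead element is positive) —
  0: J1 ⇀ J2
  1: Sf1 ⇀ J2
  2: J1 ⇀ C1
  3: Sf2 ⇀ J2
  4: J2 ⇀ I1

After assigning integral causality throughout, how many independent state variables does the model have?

2  (C1, I1 all integral)

b1 →Sf1  (Sf1: flow source, stroke at near end)
b3 →Sf2  (source Sf2 imposes f)
b2 →J1  (C1: C, integral causality)
b0 →J2  (0-jn J1 has e-setter on 2)
b4 →I1  (J2: bond 0 brought effort, rest push out)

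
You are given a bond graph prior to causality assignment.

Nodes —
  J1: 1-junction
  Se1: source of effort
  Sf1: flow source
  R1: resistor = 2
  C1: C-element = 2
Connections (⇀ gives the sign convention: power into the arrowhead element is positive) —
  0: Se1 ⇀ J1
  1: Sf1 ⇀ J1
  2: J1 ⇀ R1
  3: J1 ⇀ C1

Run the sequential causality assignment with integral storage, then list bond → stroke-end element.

b0 →J1  (Se1: effort source, stroke at far end)
b1 →Sf1  (Sf1 fixes flow; stroke at Sf1)
b2 →J1  (common-f at J1 fixed by 1)
b3 →J1  (common-f at J1 fixed by 1)

#0 |J1
#1 |Sf1
#2 |J1
#3 |J1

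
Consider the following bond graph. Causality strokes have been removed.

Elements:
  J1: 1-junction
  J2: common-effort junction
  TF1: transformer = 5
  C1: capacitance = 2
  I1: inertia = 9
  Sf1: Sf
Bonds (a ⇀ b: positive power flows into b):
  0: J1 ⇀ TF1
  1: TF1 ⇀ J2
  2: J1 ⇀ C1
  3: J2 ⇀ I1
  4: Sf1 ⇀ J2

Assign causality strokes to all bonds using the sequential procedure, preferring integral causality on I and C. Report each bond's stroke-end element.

β0 →TF1
β1 →J2
β2 →J1
β3 →I1
β4 →Sf1

β4 |Sf1  (Sf1: flow source, stroke at near end)
β2 |J1  (C1 outputs effort q/C1)
β0 |TF1  (only one flow-in slot at J1)
β1 |J2  (through TF1, causality passes straight; one stroke at TF1)
β3 |I1  (0-jn J2 has e-setter on 1)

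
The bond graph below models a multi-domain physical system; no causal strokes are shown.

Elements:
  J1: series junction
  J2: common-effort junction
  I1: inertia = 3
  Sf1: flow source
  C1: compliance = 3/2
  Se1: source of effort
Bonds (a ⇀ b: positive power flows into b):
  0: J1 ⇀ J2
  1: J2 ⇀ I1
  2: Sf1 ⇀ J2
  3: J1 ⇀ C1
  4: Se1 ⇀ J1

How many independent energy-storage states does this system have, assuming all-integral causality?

2  (C1, I1 all integral)

bond 2 stroke→Sf1  (Sf1: flow source, stroke at near end)
bond 4 stroke→J1  (source Se1 imposes e)
bond 1 stroke→I1  (I1 outputs flow p/I1)
bond 0 stroke→J2  (J2: last free bond brings effort in)
bond 3 stroke→J1  (1-jn J1 has f-setter on 0)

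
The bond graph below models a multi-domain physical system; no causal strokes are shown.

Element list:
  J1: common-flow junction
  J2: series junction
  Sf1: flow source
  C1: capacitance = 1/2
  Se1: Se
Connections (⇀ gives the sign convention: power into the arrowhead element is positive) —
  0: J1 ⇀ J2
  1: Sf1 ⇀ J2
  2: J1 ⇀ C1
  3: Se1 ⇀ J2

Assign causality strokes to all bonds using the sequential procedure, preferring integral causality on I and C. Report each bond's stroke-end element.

β0 stroke→J2
β1 stroke→Sf1
β2 stroke→J1
β3 stroke→J2

#1 stroke at Sf1  (Sf1 (Sf) sets flow on bond)
#3 stroke at J2  (Se1: effort source, stroke at far end)
#0 stroke at J2  (J2: bond 1 brought flow, rest push out)
#2 stroke at J1  (J1 flow already set via bond 0)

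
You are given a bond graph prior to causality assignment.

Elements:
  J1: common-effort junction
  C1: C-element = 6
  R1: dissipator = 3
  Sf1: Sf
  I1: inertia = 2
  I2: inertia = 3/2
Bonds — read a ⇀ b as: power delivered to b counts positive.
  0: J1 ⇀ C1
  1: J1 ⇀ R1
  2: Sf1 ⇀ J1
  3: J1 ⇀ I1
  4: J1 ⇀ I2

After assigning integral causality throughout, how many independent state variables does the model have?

b2 stroke→Sf1  (Sf1 fixes flow; stroke at Sf1)
b0 stroke→J1  (C1 integral (e out))
b1 stroke→R1  (J1 effort already set via bond 0)
b3 stroke→I1  (J1: bond 0 brought effort, rest push out)
b4 stroke→I2  (J1 effort already set via bond 0)

3  (C1, I1, I2 all integral)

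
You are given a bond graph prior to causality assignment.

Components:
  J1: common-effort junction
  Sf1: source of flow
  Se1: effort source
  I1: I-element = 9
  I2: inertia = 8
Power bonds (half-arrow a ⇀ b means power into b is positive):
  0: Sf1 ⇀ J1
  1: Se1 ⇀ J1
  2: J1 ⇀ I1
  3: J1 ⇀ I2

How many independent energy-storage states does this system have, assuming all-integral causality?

2  (I1, I2 all integral)

bond 0 stroke at Sf1  (Sf1 (Sf) sets flow on bond)
bond 1 stroke at J1  (Se1: effort source, stroke at far end)
bond 2 stroke at I1  (common-e at J1 fixed by 1)
bond 3 stroke at I2  (common-e at J1 fixed by 1)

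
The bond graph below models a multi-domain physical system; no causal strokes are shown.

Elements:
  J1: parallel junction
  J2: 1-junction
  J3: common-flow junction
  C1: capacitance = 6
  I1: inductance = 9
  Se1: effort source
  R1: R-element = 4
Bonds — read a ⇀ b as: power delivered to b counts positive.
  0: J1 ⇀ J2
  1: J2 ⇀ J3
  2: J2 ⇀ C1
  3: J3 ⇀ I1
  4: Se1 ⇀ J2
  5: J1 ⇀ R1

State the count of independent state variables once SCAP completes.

bond 4 →J2  (Se1: effort source, stroke at far end)
bond 2 →J2  (C1 integral (e out))
bond 3 →I1  (I1: I, integral causality)
bond 1 →J3  (J3: bond 3 brought flow, rest push out)
bond 0 →J2  (J2 flow already set via bond 1)
bond 5 →J1  (J1: last free bond brings effort in)

2  (C1, I1 all integral)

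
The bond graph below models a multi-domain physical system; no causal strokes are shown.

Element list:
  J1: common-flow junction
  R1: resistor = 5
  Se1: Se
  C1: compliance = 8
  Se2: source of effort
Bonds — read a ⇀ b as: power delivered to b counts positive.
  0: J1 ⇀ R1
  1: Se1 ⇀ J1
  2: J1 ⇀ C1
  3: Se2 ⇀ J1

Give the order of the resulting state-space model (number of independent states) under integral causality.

1  (C1 all integral)

bond 1 stroke at J1  (Se1: effort source, stroke at far end)
bond 3 stroke at J1  (Se2 fixes effort; stroke away)
bond 2 stroke at J1  (prefer integral on C1)
bond 0 stroke at R1  (closing 1-jn rule on J1)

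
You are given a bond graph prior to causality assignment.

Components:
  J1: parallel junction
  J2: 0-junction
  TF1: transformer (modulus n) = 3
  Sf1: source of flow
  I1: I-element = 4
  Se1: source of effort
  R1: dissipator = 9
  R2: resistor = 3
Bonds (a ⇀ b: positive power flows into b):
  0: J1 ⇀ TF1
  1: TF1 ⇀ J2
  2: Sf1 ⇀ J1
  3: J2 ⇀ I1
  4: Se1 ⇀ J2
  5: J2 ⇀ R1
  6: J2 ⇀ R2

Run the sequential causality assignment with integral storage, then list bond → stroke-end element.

#0 →J1
#1 →TF1
#2 →Sf1
#3 →I1
#4 →J2
#5 →R1
#6 →R2

bond 2 stroke→Sf1  (Sf1: flow source, stroke at near end)
bond 4 stroke→J2  (Se1 fixes effort; stroke away)
bond 0 stroke→J1  (J1 needs exactly one e-in)
bond 1 stroke→TF1  (J2 effort already set via bond 4)
bond 3 stroke→I1  (J2: bond 4 brought effort, rest push out)
bond 5 stroke→R1  (J2 effort already set via bond 4)
bond 6 stroke→R2  (J2: bond 4 brought effort, rest push out)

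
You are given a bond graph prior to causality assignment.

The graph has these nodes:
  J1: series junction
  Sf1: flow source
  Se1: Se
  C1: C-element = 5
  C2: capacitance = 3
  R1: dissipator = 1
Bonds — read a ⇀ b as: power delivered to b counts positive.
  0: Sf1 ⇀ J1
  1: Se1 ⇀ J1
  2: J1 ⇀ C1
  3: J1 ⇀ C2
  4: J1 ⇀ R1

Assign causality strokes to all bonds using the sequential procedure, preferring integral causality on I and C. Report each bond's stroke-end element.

#0 |Sf1
#1 |J1
#2 |J1
#3 |J1
#4 |J1

β0 →Sf1  (source Sf1 imposes f)
β1 →J1  (source Se1 imposes e)
β2 →J1  (common-f at J1 fixed by 0)
β3 →J1  (common-f at J1 fixed by 0)
β4 →J1  (J1 flow already set via bond 0)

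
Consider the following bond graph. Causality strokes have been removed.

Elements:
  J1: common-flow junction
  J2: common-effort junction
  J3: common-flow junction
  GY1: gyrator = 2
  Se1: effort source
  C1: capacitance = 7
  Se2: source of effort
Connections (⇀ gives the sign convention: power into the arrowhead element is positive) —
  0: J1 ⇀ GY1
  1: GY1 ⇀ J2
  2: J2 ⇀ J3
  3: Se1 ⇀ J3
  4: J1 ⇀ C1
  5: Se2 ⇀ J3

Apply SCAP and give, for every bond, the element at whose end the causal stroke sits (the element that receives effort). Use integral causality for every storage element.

#0 →GY1
#1 →GY1
#2 →J2
#3 →J3
#4 →J1
#5 →J3

bond 3 stroke→J3  (Se1 fixes effort; stroke away)
bond 5 stroke→J3  (Se2 (Se) sets effort on bond)
bond 2 stroke→J2  (only one flow-in slot at J3)
bond 1 stroke→GY1  (common-e at J2 fixed by 2)
bond 0 stroke→GY1  (GY GY1: same side as bond 1)
bond 4 stroke→J1  (J1: bond 0 brought flow, rest push out)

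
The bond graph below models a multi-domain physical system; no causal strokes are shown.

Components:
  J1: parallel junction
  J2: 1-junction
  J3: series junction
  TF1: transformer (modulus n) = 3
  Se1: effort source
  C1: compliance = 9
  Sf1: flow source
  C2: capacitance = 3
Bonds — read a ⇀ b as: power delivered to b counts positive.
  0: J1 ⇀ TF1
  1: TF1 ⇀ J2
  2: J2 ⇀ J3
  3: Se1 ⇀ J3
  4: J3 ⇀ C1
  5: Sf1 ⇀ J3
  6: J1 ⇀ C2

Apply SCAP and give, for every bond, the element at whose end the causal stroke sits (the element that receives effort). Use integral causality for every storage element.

β3 stroke→J3  (Se1: effort source, stroke at far end)
β5 stroke→Sf1  (Sf1 (Sf) sets flow on bond)
β2 stroke→J3  (common-f at J3 fixed by 5)
β4 stroke→J3  (J3: bond 5 brought flow, rest push out)
β1 stroke→J2  (1-jn J2 has f-setter on 2)
β0 stroke→TF1  (through TF1, causality passes straight; one stroke at TF1)
β6 stroke→J1  (closing 0-jn rule on J1)

bond 0 stroke at TF1
bond 1 stroke at J2
bond 2 stroke at J3
bond 3 stroke at J3
bond 4 stroke at J3
bond 5 stroke at Sf1
bond 6 stroke at J1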